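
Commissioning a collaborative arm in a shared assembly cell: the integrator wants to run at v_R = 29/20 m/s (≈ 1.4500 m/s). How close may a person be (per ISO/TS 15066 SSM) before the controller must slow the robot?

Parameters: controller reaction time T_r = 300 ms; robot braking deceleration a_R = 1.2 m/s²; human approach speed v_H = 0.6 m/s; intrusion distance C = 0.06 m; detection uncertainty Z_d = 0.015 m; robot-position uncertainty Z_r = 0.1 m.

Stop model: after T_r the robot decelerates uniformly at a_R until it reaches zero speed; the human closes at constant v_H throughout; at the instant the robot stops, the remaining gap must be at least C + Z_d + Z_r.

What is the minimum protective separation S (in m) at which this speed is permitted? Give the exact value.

S_min = 11477/4800 m = 2.3910 m

stop time T_s = (29/20)/(6/5) = 1.2083 s
robot covers v_R·T_r = 1.4500·0.3000 = 0.4350 m before braking
robot under decel: 1.4500²/(2·1.2000) = 0.8760 m
human closes 0.6000·1.5083 = 0.9050 m
C+Z_d+Z_r = 0.0600+0.0150+0.1000 = 0.1750 m
S_min ≈ 0.4350+0.8760+0.9050+0.1750  ⇒  S_min = 11477/4800 m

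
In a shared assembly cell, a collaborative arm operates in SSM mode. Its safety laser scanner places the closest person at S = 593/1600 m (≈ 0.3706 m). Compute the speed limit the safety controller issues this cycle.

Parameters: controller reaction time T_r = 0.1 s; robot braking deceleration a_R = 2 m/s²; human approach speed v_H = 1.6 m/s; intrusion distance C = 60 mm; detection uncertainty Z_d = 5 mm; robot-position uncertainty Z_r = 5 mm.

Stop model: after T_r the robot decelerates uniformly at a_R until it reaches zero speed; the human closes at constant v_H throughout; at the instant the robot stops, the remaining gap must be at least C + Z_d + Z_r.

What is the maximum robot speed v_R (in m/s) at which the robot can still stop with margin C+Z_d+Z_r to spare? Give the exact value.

v_R_max = 3/20 m/s = 0.1500 m/s

quadratic (1/4)·v² + (9/10)·v + (-9/64) = 0
  disc = (9/10)² − 4·(1/4)·(-9/64) = 1521/1600 ; √disc = 39/40
  v_R = (−(9/10) + 39/40) / (2·(1/4)) = 3/20 m/s
check:
stop time T_s = (3/20)/2 = 0.0750 s
robot in T_r: 0.1500·0.1000 = 0.0150 m
robot under decel: 0.1500²/(2·2.0000) = 0.0056 m
person approaches 1.6000·(0.1000+0.0750) = 0.2800 m
residual clearance needed = 0.0600+0.0050+0.0050 = 0.0700 m
sum ≈ 0.0150+0.0056+0.2800+0.0700 ≈ 0.3706 m = S ✓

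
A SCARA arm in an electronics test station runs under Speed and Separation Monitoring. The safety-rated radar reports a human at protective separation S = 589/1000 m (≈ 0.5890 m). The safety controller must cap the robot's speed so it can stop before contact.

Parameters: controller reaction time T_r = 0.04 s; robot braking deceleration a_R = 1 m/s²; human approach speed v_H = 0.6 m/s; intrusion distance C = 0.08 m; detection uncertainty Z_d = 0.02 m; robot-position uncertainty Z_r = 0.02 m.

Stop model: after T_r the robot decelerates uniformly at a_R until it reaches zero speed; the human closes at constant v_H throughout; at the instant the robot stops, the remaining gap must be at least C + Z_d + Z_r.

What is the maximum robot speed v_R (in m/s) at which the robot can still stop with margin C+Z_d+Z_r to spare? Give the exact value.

v_R_max = 1/2 m/s = 0.5000 m/s

collect terms ⇒ (1/2)·v_R² + (16/25)·v_R + (-89/200) = 0
  disc = (16/25)² − 4·(1/2)·(-89/200) = 3249/2500 ; √disc = 57/50
  v_R = (−(16/25) + 57/50) / (2·(1/2)) = 1/2 m/s
check:
braking lasts T_s = (1/2)/1 = 0.5000 s
robot covers v_R·T_r = 0.5000·0.0400 = 0.0200 m before braking
robot covers 0.5000·0.5000 − ½·1.0000·0.5000² = 0.1250 m while stopping
person approaches 0.6000·(0.0400+0.5000) = 0.3240 m
margins: 0.0800+0.0200+0.0200 = 0.1200 m
sum ≈ 0.0200+0.1250+0.3240+0.1200 ≈ 0.5890 m = S ✓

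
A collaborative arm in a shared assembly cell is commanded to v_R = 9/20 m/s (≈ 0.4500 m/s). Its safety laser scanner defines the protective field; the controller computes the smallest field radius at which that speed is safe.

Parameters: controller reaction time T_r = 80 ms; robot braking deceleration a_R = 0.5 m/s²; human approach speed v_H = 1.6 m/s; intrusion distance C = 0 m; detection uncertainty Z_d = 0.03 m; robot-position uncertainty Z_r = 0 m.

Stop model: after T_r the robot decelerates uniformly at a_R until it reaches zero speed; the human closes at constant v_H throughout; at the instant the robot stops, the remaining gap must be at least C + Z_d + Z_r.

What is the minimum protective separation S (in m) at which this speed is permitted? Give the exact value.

S_min = 3673/2000 m = 1.8365 m

T_s = v_R/a_R = (9/20)/(1/2) = 0.9000 s
robot covers v_R·T_r = 0.4500·0.0800 = 0.0360 m before braking
robot covers 0.4500·0.9000 − ½·0.5000·0.9000² = 0.2025 m while stopping
human closes 1.6000·0.9800 = 1.5680 m
margins: 0.0000+0.0300+0.0000 = 0.0300 m
S_min ≈ 0.0360+0.2025+1.5680+0.0300  ⇒  S_min = 3673/2000 m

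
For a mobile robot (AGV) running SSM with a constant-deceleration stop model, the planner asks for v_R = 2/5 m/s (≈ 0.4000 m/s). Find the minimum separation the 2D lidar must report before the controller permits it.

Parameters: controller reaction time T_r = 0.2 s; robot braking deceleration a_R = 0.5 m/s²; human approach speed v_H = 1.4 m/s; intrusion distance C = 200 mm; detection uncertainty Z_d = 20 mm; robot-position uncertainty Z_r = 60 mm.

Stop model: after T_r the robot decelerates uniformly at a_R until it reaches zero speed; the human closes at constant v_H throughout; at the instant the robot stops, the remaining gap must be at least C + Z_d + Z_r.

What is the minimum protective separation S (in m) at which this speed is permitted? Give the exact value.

S_min = 48/25 m = 1.9200 m

stop time T_s = (2/5)/(1/2) = 0.8000 s
reaction-phase robot travel = 0.4000·0.2000 = 0.0800 m
robot covers 0.4000·0.8000 − ½·0.5000·0.8000² = 0.1600 m while stopping
human over T_r+T_s: 1.4000·(0.2000+0.8000) = 1.4000 m
margins: 0.2000+0.0200+0.0600 = 0.2800 m
S_min ≈ 0.0800+0.1600+1.4000+0.2800  ⇒  S_min = 48/25 m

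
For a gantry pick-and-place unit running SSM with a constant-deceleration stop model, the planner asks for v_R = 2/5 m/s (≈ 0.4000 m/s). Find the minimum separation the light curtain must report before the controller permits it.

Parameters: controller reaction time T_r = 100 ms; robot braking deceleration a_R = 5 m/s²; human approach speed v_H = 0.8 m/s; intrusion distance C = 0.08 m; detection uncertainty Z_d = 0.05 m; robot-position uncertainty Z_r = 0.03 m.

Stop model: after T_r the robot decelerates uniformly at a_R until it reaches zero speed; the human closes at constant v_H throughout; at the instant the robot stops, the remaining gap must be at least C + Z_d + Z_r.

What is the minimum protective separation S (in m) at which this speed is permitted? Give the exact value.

S_min = 9/25 m = 0.3600 m

braking lasts T_s = (2/5)/5 = 0.0800 s
reaction-phase robot travel = 0.4000·0.1000 = 0.0400 m
robot under decel: 0.4000²/(2·5.0000) = 0.0160 m
human closes 0.8000·0.1800 = 0.1440 m
residual clearance needed = 0.0800+0.0500+0.0300 = 0.1600 m
S_min ≈ 0.0400+0.0160+0.1440+0.1600  ⇒  S_min = 9/25 m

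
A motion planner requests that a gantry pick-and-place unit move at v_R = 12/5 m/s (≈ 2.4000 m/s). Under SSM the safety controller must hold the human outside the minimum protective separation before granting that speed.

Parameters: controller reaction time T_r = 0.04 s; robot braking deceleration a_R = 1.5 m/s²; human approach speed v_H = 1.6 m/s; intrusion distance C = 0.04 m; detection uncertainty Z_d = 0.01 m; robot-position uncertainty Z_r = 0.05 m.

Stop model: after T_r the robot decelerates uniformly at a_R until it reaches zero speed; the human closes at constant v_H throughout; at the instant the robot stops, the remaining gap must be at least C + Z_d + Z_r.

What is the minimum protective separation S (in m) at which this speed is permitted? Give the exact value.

T_s = v_R/a_R = (12/5)/(3/2) = 1.6000 s
robot covers v_R·T_r = 2.4000·0.0400 = 0.0960 m before braking
robot under decel: 2.4000²/(2·1.5000) = 1.9200 m
human closes 1.6000·1.6400 = 2.6240 m
C+Z_d+Z_r = 0.0400+0.0100+0.0500 = 0.1000 m
S_min ≈ 0.0960+1.9200+2.6240+0.1000  ⇒  S_min = 237/50 m

S_min = 237/50 m = 4.7400 m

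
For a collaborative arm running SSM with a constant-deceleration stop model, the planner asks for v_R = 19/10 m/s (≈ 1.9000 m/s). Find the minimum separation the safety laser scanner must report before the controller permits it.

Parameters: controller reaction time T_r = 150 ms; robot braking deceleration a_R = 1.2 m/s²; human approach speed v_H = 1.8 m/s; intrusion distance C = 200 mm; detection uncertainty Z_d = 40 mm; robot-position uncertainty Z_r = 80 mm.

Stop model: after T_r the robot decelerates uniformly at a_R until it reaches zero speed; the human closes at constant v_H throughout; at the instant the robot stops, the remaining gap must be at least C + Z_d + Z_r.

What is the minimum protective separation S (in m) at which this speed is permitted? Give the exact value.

T_s = v_R/a_R = (19/10)/(6/5) = 1.5833 s
robot covers v_R·T_r = 1.9000·0.1500 = 0.2850 m before braking
braking distance = 1.9000²/(2·1.2000) = 1.5042 m
human over T_r+T_s: 1.8000·(0.1500+1.5833) = 3.1200 m
residual clearance needed = 0.2000+0.0400+0.0800 = 0.3200 m
S_min ≈ 0.2850+1.5042+3.1200+0.3200  ⇒  S_min = 251/48 m

S_min = 251/48 m = 5.2292 m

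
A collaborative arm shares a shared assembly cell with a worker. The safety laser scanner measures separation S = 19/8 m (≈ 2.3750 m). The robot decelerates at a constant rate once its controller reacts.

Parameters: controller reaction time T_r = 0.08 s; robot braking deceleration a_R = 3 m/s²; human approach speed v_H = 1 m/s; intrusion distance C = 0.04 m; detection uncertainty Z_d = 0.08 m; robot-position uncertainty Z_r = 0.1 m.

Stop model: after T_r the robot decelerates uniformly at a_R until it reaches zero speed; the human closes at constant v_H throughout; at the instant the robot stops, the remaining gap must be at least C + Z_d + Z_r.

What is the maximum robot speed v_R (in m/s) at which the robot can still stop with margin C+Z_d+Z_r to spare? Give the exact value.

collect terms ⇒ (1/6)·v_R² + (31/75)·v_R + (-83/40) = 0
  disc = (31/75)² − 4·(1/6)·(-83/40) = 34969/22500 ; √disc = 187/150
  v_R = (−(31/75) + 187/150) / (2·(1/6)) = 5/2 m/s
check:
T_s = v_R/a_R = (5/2)/3 = 0.8333 s
robot covers v_R·T_r = 2.5000·0.0800 = 0.2000 m before braking
braking distance = 2.5000²/(2·3.0000) = 1.0417 m
person approaches 1.0000·(0.0800+0.8333) = 0.9133 m
margins: 0.0400+0.0800+0.1000 = 0.2200 m
sum ≈ 0.2000+1.0417+0.9133+0.2200 ≈ 2.3750 m = S ✓

v_R_max = 5/2 m/s = 2.5000 m/s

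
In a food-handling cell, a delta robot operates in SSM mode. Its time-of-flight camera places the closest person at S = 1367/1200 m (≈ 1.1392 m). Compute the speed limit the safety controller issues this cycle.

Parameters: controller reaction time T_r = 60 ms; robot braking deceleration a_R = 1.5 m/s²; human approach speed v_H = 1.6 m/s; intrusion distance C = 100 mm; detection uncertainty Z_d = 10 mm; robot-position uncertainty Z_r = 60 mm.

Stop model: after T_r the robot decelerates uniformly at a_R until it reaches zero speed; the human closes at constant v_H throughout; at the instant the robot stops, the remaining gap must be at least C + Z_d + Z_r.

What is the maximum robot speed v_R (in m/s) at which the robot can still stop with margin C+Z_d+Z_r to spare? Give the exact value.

collect terms ⇒ (1/3)·v_R² + (169/150)·v_R + (-5239/6000) = 0
  disc = (169/150)² − 4·(1/3)·(-5239/6000) = 1521/625 ; √disc = 39/25
  v_R = (−(169/150) + 39/25) / (2·(1/3)) = 13/20 m/s
check:
T_s = v_R/a_R = (13/20)/(3/2) = 0.4333 s
robot in T_r: 0.6500·0.0600 = 0.0390 m
robot under decel: 0.6500²/(2·1.5000) = 0.1408 m
person approaches 1.6000·(0.0600+0.4333) = 0.7893 m
margins: 0.1000+0.0100+0.0600 = 0.1700 m
sum ≈ 0.0390+0.1408+0.7893+0.1700 ≈ 1.1392 m = S ✓

v_R_max = 13/20 m/s = 0.6500 m/s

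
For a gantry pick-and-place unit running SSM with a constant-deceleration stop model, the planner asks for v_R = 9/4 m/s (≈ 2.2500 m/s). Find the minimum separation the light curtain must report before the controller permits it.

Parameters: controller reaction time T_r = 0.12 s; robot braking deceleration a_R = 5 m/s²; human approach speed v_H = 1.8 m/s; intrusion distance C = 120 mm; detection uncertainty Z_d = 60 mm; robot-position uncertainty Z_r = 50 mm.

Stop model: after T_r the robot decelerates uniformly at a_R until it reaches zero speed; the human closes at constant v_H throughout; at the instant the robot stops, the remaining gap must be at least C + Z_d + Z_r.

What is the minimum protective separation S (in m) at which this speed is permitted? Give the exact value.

T_s = v_R/a_R = (9/4)/5 = 0.4500 s
reaction-phase robot travel = 2.2500·0.1200 = 0.2700 m
braking distance = 2.2500²/(2·5.0000) = 0.5062 m
human closes 1.8000·0.5700 = 1.0260 m
residual clearance needed = 0.1200+0.0600+0.0500 = 0.2300 m
S_min ≈ 0.2700+0.5062+1.0260+0.2300  ⇒  S_min = 8129/4000 m

S_min = 8129/4000 m = 2.0322 m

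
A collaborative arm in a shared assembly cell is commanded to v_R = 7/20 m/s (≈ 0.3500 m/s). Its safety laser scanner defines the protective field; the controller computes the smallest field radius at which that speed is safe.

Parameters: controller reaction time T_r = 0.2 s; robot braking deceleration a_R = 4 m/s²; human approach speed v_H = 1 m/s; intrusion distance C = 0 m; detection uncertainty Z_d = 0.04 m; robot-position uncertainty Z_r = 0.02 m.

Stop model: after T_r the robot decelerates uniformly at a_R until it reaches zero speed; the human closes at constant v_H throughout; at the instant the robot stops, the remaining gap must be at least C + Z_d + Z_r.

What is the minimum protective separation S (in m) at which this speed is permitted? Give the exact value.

T_s = v_R/a_R = (7/20)/4 = 0.0875 s
reaction-phase robot travel = 0.3500·0.2000 = 0.0700 m
braking distance = 0.3500²/(2·4.0000) = 0.0153 m
person approaches 1.0000·(0.2000+0.0875) = 0.2875 m
residual clearance needed = 0.0000+0.0400+0.0200 = 0.0600 m
S_min ≈ 0.0700+0.0153+0.2875+0.0600  ⇒  S_min = 277/640 m

S_min = 277/640 m = 0.4328 m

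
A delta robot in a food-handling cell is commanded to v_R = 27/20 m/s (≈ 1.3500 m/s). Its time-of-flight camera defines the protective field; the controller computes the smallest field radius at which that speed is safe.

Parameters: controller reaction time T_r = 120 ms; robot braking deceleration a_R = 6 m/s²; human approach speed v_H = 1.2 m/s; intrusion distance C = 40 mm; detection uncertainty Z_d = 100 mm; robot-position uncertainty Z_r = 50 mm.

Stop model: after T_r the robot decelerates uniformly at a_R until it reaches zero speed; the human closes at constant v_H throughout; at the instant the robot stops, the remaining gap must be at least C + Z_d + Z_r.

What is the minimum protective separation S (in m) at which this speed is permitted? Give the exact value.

S_min = 7343/8000 m = 0.9179 m

T_s = v_R/a_R = (27/20)/6 = 0.2250 s
robot in T_r: 1.3500·0.1200 = 0.1620 m
robot covers 1.3500·0.2250 − ½·6.0000·0.2250² = 0.1519 m while stopping
human over T_r+T_s: 1.2000·(0.1200+0.2250) = 0.4140 m
margins: 0.0400+0.1000+0.0500 = 0.1900 m
S_min ≈ 0.1620+0.1519+0.4140+0.1900  ⇒  S_min = 7343/8000 m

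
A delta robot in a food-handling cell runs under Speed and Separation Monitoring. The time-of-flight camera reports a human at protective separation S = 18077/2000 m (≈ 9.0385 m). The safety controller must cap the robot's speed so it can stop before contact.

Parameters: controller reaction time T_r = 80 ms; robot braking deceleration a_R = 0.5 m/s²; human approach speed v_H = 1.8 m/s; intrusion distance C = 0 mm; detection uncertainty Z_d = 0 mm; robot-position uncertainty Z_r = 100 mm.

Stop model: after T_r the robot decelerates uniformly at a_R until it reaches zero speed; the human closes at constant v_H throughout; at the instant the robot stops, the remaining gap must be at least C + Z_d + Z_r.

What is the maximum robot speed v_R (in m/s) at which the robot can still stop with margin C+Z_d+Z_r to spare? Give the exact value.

v_R_max = 33/20 m/s = 1.6500 m/s

collect terms ⇒ (1)·v_R² + (92/25)·v_R + (-17589/2000) = 0
  disc = (92/25)² − 4·(1)·(-17589/2000) = 121801/2500 ; √disc = 349/50
  v_R = (−(92/25) + 349/50) / (2·(1)) = 33/20 m/s
check:
T_s = v_R/a_R = (33/20)/(1/2) = 3.3000 s
robot in T_r: 1.6500·0.0800 = 0.1320 m
robot covers 1.6500·3.3000 − ½·0.5000·3.3000² = 2.7225 m while stopping
human closes 1.8000·3.3800 = 6.0840 m
residual clearance needed = 0.0000+0.0000+0.1000 = 0.1000 m
sum ≈ 0.1320+2.7225+6.0840+0.1000 ≈ 9.0385 m = S ✓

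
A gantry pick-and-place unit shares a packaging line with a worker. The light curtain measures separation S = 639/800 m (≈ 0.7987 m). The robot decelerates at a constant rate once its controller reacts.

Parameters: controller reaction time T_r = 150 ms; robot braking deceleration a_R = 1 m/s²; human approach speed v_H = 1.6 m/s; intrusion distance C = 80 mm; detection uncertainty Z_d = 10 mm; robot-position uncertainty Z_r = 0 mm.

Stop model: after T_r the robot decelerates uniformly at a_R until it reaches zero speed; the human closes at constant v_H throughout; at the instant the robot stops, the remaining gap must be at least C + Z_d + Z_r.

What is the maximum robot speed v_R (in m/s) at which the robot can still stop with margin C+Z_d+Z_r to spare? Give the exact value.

v_R_max = 1/4 m/s = 0.2500 m/s

quadratic (1/2)·v² + (7/4)·v + (-15/32) = 0
  disc = (7/4)² − 4·(1/2)·(-15/32) = 4 ; √disc = 2
  v_R = (−(7/4) + 2) / (2·(1/2)) = 1/4 m/s
check:
braking lasts T_s = (1/4)/1 = 0.2500 s
robot in T_r: 0.2500·0.1500 = 0.0375 m
robot under decel: 0.2500²/(2·1.0000) = 0.0312 m
human over T_r+T_s: 1.6000·(0.1500+0.2500) = 0.6400 m
margins: 0.0800+0.0100+0.0000 = 0.0900 m
sum ≈ 0.0375+0.0312+0.6400+0.0900 ≈ 0.7987 m = S ✓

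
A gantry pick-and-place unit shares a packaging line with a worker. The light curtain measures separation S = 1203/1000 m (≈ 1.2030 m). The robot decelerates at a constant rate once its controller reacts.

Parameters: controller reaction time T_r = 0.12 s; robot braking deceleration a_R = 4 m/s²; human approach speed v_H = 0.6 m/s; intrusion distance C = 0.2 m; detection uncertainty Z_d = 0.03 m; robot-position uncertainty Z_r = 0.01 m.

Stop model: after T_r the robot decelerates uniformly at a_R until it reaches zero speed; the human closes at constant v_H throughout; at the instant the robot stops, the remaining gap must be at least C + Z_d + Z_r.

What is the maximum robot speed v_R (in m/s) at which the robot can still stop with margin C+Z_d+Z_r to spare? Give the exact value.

v_R_max = 9/5 m/s = 1.8000 m/s

at the boundary: (1/8)·v² + (27/100)·v + (-891/1000) = 0
  disc = (27/100)² − 4·(1/8)·(-891/1000) = 324/625 ; √disc = 18/25
  v_R = (−(27/100) + 18/25) / (2·(1/8)) = 9/5 m/s
check:
T_s = v_R/a_R = (9/5)/4 = 0.4500 s
robot in T_r: 1.8000·0.1200 = 0.2160 m
robot covers 1.8000·0.4500 − ½·4.0000·0.4500² = 0.4050 m while stopping
human over T_r+T_s: 0.6000·(0.1200+0.4500) = 0.3420 m
residual clearance needed = 0.2000+0.0300+0.0100 = 0.2400 m
sum ≈ 0.2160+0.4050+0.3420+0.2400 ≈ 1.2030 m = S ✓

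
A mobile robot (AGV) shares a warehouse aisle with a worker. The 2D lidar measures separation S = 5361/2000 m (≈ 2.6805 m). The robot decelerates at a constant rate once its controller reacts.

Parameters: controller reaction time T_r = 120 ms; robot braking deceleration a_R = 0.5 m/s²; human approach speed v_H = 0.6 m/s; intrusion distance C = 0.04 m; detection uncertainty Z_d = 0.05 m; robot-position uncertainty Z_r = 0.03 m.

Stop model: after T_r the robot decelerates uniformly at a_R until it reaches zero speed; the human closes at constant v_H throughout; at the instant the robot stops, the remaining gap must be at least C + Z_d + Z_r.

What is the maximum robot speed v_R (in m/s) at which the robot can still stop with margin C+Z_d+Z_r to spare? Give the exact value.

collect terms ⇒ (1)·v_R² + (33/25)·v_R + (-4977/2000) = 0
  disc = (33/25)² − 4·(1)·(-4977/2000) = 29241/2500 ; √disc = 171/50
  v_R = (−(33/25) + 171/50) / (2·(1)) = 21/20 m/s
check:
braking lasts T_s = (21/20)/(1/2) = 2.1000 s
reaction-phase robot travel = 1.0500·0.1200 = 0.1260 m
robot covers 1.0500·2.1000 − ½·0.5000·2.1000² = 1.1025 m while stopping
person approaches 0.6000·(0.1200+2.1000) = 1.3320 m
residual clearance needed = 0.0400+0.0500+0.0300 = 0.1200 m
sum ≈ 0.1260+1.1025+1.3320+0.1200 ≈ 2.6805 m = S ✓

v_R_max = 21/20 m/s = 1.0500 m/s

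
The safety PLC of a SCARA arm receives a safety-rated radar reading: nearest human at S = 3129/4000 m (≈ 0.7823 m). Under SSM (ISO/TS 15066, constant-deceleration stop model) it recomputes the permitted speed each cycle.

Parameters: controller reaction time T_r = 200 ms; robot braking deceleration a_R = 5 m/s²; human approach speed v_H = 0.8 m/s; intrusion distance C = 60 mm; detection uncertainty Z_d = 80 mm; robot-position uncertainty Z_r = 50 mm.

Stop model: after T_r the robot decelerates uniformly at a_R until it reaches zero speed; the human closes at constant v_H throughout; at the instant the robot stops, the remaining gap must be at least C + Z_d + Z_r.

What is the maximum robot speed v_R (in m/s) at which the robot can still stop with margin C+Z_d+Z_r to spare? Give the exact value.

v_R_max = 19/20 m/s = 0.9500 m/s

at the boundary: (1/10)·v² + (9/25)·v + (-1729/4000) = 0
  disc = (9/25)² − 4·(1/10)·(-1729/4000) = 121/400 ; √disc = 11/20
  v_R = (−(9/25) + 11/20) / (2·(1/10)) = 19/20 m/s
check:
T_s = v_R/a_R = (19/20)/5 = 0.1900 s
robot in T_r: 0.9500·0.2000 = 0.1900 m
robot under decel: 0.9500²/(2·5.0000) = 0.0902 m
human closes 0.8000·0.3900 = 0.3120 m
margins: 0.0600+0.0800+0.0500 = 0.1900 m
sum ≈ 0.1900+0.0902+0.3120+0.1900 ≈ 0.7823 m = S ✓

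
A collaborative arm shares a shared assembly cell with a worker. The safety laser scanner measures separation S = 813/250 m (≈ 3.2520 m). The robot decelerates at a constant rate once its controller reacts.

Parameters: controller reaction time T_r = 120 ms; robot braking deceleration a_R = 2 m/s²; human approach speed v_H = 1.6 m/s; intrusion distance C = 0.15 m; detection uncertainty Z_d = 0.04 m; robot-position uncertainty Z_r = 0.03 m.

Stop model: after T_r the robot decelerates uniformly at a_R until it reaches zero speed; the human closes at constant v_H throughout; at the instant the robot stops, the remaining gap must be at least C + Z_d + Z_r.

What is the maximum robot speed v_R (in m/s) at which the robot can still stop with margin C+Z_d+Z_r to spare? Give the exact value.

collect terms ⇒ (1/4)·v_R² + (23/25)·v_R + (-71/25) = 0
  disc = (23/25)² − 4·(1/4)·(-71/25) = 2304/625 ; √disc = 48/25
  v_R = (−(23/25) + 48/25) / (2·(1/4)) = 2 m/s
check:
T_s = v_R/a_R = 2/2 = 1.0000 s
robot covers v_R·T_r = 2.0000·0.1200 = 0.2400 m before braking
robot covers 2.0000·1.0000 − ½·2.0000·1.0000² = 1.0000 m while stopping
human closes 1.6000·1.1200 = 1.7920 m
margins: 0.1500+0.0400+0.0300 = 0.2200 m
sum ≈ 0.2400+1.0000+1.7920+0.2200 ≈ 3.2520 m = S ✓

v_R_max = 2 m/s = 2.0000 m/s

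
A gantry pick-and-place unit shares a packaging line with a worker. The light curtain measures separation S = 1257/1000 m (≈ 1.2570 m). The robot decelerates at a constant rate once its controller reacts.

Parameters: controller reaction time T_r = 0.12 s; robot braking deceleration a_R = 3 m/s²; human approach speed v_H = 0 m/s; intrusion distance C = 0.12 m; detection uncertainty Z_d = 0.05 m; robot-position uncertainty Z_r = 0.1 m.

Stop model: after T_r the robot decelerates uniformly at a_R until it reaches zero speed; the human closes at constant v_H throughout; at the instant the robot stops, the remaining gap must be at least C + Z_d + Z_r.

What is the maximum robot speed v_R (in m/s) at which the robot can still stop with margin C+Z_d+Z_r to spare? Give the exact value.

collect terms ⇒ (1/6)·v_R² + (3/25)·v_R + (-987/1000) = 0
  disc = (3/25)² − 4·(1/6)·(-987/1000) = 1681/2500 ; √disc = 41/50
  v_R = (−(3/25) + 41/50) / (2·(1/6)) = 21/10 m/s
check:
T_s = v_R/a_R = (21/10)/3 = 0.7000 s
robot in T_r: 2.1000·0.1200 = 0.2520 m
robot under decel: 2.1000²/(2·3.0000) = 0.7350 m
human over T_r+T_s: 0.0000·(0.1200+0.7000) = 0.0000 m
C+Z_d+Z_r = 0.1200+0.0500+0.1000 = 0.2700 m
sum ≈ 0.2520+0.7350+0.0000+0.2700 ≈ 1.2570 m = S ✓

v_R_max = 21/10 m/s = 2.1000 m/s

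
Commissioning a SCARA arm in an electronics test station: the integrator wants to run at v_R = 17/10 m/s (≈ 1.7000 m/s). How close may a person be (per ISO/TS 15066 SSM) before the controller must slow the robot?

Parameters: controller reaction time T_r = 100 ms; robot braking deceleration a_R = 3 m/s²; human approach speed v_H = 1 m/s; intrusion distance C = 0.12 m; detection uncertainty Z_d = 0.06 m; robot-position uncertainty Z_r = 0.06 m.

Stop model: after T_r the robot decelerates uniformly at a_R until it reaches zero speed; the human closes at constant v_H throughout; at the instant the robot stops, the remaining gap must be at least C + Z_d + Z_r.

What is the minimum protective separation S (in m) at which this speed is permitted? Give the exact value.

T_s = v_R/a_R = (17/10)/3 = 0.5667 s
robot covers v_R·T_r = 1.7000·0.1000 = 0.1700 m before braking
braking distance = 1.7000²/(2·3.0000) = 0.4817 m
human over T_r+T_s: 1.0000·(0.1000+0.5667) = 0.6667 m
C+Z_d+Z_r = 0.1200+0.0600+0.0600 = 0.2400 m
S_min ≈ 0.1700+0.4817+0.6667+0.2400  ⇒  S_min = 187/120 m

S_min = 187/120 m = 1.5583 m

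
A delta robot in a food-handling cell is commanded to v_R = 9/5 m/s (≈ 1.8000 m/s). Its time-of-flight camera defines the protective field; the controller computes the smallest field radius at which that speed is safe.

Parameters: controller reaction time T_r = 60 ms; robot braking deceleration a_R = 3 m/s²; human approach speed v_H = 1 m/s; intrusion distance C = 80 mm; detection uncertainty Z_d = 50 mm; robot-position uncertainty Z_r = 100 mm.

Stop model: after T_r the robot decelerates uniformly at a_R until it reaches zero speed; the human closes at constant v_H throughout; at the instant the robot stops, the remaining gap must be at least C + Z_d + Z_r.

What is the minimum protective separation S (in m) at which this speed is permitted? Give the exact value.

T_s = v_R/a_R = (9/5)/3 = 0.6000 s
robot in T_r: 1.8000·0.0600 = 0.1080 m
braking distance = 1.8000²/(2·3.0000) = 0.5400 m
human over T_r+T_s: 1.0000·(0.0600+0.6000) = 0.6600 m
C+Z_d+Z_r = 0.0800+0.0500+0.1000 = 0.2300 m
S_min ≈ 0.1080+0.5400+0.6600+0.2300  ⇒  S_min = 769/500 m

S_min = 769/500 m = 1.5380 m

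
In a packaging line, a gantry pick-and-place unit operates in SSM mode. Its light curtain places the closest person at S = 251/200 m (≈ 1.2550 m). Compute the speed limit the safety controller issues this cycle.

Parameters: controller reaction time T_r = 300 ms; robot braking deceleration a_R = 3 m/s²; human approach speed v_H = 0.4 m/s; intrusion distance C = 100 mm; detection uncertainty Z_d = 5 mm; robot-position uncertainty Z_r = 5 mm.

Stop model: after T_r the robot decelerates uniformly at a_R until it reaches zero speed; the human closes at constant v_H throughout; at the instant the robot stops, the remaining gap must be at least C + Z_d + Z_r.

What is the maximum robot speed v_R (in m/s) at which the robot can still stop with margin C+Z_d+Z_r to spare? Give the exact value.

at the boundary: (1/6)·v² + (13/30)·v + (-41/40) = 0
  disc = (13/30)² − 4·(1/6)·(-41/40) = 196/225 ; √disc = 14/15
  v_R = (−(13/30) + 14/15) / (2·(1/6)) = 3/2 m/s
check:
braking lasts T_s = (3/2)/3 = 0.5000 s
reaction-phase robot travel = 1.5000·0.3000 = 0.4500 m
robot covers 1.5000·0.5000 − ½·3.0000·0.5000² = 0.3750 m while stopping
human closes 0.4000·0.8000 = 0.3200 m
residual clearance needed = 0.1000+0.0050+0.0050 = 0.1100 m
sum ≈ 0.4500+0.3750+0.3200+0.1100 ≈ 1.2550 m = S ✓

v_R_max = 3/2 m/s = 1.5000 m/s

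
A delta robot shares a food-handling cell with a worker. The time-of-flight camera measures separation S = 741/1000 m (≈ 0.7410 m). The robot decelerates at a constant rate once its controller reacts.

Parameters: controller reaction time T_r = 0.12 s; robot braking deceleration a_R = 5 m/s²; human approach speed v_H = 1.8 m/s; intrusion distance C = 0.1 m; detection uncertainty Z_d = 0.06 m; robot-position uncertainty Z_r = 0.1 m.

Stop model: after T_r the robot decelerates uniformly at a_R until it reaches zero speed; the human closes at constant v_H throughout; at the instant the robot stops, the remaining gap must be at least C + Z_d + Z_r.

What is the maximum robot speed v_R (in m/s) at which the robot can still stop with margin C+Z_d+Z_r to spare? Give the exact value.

v_R_max = 1/2 m/s = 0.5000 m/s

quadratic (1/10)·v² + (12/25)·v + (-53/200) = 0
  disc = (12/25)² − 4·(1/10)·(-53/200) = 841/2500 ; √disc = 29/50
  v_R = (−(12/25) + 29/50) / (2·(1/10)) = 1/2 m/s
check:
braking lasts T_s = (1/2)/5 = 0.1000 s
reaction-phase robot travel = 0.5000·0.1200 = 0.0600 m
robot covers 0.5000·0.1000 − ½·5.0000·0.1000² = 0.0250 m while stopping
human over T_r+T_s: 1.8000·(0.1200+0.1000) = 0.3960 m
C+Z_d+Z_r = 0.1000+0.0600+0.1000 = 0.2600 m
sum ≈ 0.0600+0.0250+0.3960+0.2600 ≈ 0.7410 m = S ✓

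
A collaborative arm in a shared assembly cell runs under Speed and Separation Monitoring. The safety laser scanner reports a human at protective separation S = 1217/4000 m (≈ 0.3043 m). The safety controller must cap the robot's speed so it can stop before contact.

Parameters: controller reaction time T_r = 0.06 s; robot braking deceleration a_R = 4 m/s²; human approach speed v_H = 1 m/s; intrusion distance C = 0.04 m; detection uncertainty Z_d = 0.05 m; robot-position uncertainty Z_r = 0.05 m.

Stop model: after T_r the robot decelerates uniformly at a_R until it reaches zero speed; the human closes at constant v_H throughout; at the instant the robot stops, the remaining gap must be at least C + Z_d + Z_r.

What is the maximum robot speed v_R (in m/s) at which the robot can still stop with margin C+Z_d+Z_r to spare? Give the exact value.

v_R_max = 3/10 m/s = 0.3000 m/s

collect terms ⇒ (1/8)·v_R² + (31/100)·v_R + (-417/4000) = 0
  disc = (31/100)² − 4·(1/8)·(-417/4000) = 5929/40000 ; √disc = 77/200
  v_R = (−(31/100) + 77/200) / (2·(1/8)) = 3/10 m/s
check:
stop time T_s = (3/10)/4 = 0.0750 s
reaction-phase robot travel = 0.3000·0.0600 = 0.0180 m
robot covers 0.3000·0.0750 − ½·4.0000·0.0750² = 0.0112 m while stopping
human over T_r+T_s: 1.0000·(0.0600+0.0750) = 0.1350 m
margins: 0.0400+0.0500+0.0500 = 0.1400 m
sum ≈ 0.0180+0.0112+0.1350+0.1400 ≈ 0.3043 m = S ✓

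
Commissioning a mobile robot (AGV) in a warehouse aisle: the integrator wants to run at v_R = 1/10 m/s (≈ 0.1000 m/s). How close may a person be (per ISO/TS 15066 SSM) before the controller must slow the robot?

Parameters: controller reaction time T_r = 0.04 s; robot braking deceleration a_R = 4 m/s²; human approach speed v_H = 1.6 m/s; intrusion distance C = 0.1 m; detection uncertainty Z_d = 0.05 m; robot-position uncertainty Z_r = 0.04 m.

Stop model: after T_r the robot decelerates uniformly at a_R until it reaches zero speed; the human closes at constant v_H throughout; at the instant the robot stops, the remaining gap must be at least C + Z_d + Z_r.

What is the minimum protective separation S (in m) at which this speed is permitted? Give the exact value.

S_min = 1197/4000 m = 0.2993 m

braking lasts T_s = (1/10)/4 = 0.0250 s
robot in T_r: 0.1000·0.0400 = 0.0040 m
braking distance = 0.1000²/(2·4.0000) = 0.0013 m
human closes 1.6000·0.0650 = 0.1040 m
C+Z_d+Z_r = 0.1000+0.0500+0.0400 = 0.1900 m
S_min ≈ 0.0040+0.0013+0.1040+0.1900  ⇒  S_min = 1197/4000 m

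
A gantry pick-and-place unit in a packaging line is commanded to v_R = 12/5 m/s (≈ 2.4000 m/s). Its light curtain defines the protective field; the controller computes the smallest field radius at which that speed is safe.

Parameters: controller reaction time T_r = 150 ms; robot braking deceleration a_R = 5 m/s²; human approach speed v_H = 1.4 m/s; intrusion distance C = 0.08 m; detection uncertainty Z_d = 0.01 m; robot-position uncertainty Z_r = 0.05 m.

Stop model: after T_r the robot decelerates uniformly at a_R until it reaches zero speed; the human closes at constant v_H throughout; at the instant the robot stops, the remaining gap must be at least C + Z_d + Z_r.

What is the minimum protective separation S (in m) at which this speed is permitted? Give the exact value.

braking lasts T_s = (12/5)/5 = 0.4800 s
reaction-phase robot travel = 2.4000·0.1500 = 0.3600 m
braking distance = 2.4000²/(2·5.0000) = 0.5760 m
person approaches 1.4000·(0.1500+0.4800) = 0.8820 m
residual clearance needed = 0.0800+0.0100+0.0500 = 0.1400 m
S_min ≈ 0.3600+0.5760+0.8820+0.1400  ⇒  S_min = 979/500 m

S_min = 979/500 m = 1.9580 m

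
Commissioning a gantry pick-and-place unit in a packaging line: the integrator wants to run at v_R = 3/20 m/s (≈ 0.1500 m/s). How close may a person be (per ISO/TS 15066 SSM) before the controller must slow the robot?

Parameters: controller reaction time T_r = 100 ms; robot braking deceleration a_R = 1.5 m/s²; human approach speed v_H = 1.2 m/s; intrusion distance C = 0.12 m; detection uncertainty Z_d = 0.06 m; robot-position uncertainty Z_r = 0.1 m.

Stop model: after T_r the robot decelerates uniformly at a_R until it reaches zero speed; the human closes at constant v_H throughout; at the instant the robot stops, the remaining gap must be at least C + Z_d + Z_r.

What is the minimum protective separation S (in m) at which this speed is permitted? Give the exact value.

stop time T_s = (3/20)/(3/2) = 0.1000 s
reaction-phase robot travel = 0.1500·0.1000 = 0.0150 m
robot under decel: 0.1500²/(2·1.5000) = 0.0075 m
person approaches 1.2000·(0.1000+0.1000) = 0.2400 m
margins: 0.1200+0.0600+0.1000 = 0.2800 m
S_min ≈ 0.0150+0.0075+0.2400+0.2800  ⇒  S_min = 217/400 m

S_min = 217/400 m = 0.5425 m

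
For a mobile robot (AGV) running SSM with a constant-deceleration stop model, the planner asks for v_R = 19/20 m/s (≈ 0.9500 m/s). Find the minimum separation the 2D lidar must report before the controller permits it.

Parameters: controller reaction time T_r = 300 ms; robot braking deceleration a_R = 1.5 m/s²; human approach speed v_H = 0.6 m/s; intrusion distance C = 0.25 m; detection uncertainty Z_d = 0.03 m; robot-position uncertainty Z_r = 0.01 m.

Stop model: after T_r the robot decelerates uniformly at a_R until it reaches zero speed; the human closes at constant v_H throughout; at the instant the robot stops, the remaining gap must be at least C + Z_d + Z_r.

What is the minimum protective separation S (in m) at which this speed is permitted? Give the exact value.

stop time T_s = (19/20)/(3/2) = 0.6333 s
reaction-phase robot travel = 0.9500·0.3000 = 0.2850 m
robot under decel: 0.9500²/(2·1.5000) = 0.3008 m
human over T_r+T_s: 0.6000·(0.3000+0.6333) = 0.5600 m
C+Z_d+Z_r = 0.2500+0.0300+0.0100 = 0.2900 m
S_min ≈ 0.2850+0.3008+0.5600+0.2900  ⇒  S_min = 1723/1200 m

S_min = 1723/1200 m = 1.4358 m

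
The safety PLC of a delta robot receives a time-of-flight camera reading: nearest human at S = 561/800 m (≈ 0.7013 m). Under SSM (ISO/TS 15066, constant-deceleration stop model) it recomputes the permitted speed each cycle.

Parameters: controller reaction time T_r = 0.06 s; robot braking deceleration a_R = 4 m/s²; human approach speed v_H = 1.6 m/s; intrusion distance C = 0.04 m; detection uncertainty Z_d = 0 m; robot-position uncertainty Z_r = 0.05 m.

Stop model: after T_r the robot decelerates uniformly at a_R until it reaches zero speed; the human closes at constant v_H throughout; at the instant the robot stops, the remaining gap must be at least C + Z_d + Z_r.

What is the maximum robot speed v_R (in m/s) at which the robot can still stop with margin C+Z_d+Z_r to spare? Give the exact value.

collect terms ⇒ (1/8)·v_R² + (23/50)·v_R + (-2061/4000) = 0
  disc = (23/50)² − 4·(1/8)·(-2061/4000) = 18769/40000 ; √disc = 137/200
  v_R = (−(23/50) + 137/200) / (2·(1/8)) = 9/10 m/s
check:
T_s = v_R/a_R = (9/10)/4 = 0.2250 s
reaction-phase robot travel = 0.9000·0.0600 = 0.0540 m
robot under decel: 0.9000²/(2·4.0000) = 0.1013 m
human closes 1.6000·0.2850 = 0.4560 m
margins: 0.0400+0.0000+0.0500 = 0.0900 m
sum ≈ 0.0540+0.1013+0.4560+0.0900 ≈ 0.7013 m = S ✓

v_R_max = 9/10 m/s = 0.9000 m/s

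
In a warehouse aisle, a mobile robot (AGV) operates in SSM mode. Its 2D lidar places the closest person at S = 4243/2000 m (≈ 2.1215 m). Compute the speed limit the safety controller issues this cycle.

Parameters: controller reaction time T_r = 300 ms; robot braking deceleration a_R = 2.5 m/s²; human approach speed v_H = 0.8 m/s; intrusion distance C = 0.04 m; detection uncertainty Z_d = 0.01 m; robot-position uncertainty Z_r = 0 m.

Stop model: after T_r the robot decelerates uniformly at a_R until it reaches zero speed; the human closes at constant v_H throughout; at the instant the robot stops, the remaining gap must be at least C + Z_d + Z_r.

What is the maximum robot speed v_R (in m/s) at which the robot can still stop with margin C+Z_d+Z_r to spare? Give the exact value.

v_R_max = 37/20 m/s = 1.8500 m/s

quadratic (1/5)·v² + (31/50)·v + (-3663/2000) = 0
  disc = (31/50)² − 4·(1/5)·(-3663/2000) = 1156/625 ; √disc = 34/25
  v_R = (−(31/50) + 34/25) / (2·(1/5)) = 37/20 m/s
check:
braking lasts T_s = (37/20)/(5/2) = 0.7400 s
reaction-phase robot travel = 1.8500·0.3000 = 0.5550 m
robot covers 1.8500·0.7400 − ½·2.5000·0.7400² = 0.6845 m while stopping
human over T_r+T_s: 0.8000·(0.3000+0.7400) = 0.8320 m
margins: 0.0400+0.0100+0.0000 = 0.0500 m
sum ≈ 0.5550+0.6845+0.8320+0.0500 ≈ 2.1215 m = S ✓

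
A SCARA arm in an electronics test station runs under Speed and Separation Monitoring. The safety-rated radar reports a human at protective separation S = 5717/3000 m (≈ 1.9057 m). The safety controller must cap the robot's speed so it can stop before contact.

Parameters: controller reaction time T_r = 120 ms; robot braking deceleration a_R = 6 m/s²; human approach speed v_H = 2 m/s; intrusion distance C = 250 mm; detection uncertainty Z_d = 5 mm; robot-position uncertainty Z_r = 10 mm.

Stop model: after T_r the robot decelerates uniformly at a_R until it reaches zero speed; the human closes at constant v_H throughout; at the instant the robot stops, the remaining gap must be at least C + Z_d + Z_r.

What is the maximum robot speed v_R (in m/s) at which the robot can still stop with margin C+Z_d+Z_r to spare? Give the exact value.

v_R_max = 11/5 m/s = 2.2000 m/s

quadratic (1/12)·v² + (34/75)·v + (-2101/1500) = 0
  disc = (34/75)² − 4·(1/12)·(-2101/1500) = 1681/2500 ; √disc = 41/50
  v_R = (−(34/75) + 41/50) / (2·(1/12)) = 11/5 m/s
check:
stop time T_s = (11/5)/6 = 0.3667 s
robot in T_r: 2.2000·0.1200 = 0.2640 m
robot under decel: 2.2000²/(2·6.0000) = 0.4033 m
person approaches 2.0000·(0.1200+0.3667) = 0.9733 m
C+Z_d+Z_r = 0.2500+0.0050+0.0100 = 0.2650 m
sum ≈ 0.2640+0.4033+0.9733+0.2650 ≈ 1.9057 m = S ✓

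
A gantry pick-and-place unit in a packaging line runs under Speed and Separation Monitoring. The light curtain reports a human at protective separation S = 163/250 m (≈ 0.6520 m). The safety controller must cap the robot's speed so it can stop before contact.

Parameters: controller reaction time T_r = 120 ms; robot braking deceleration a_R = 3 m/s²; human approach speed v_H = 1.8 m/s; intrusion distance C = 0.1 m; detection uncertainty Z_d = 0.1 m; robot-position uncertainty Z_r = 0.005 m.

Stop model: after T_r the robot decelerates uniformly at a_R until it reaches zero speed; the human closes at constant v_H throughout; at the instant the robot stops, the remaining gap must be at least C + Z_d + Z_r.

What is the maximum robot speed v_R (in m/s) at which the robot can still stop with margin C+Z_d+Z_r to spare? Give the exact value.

v_R_max = 3/10 m/s = 0.3000 m/s

quadratic (1/6)·v² + (18/25)·v + (-231/1000) = 0
  disc = (18/25)² − 4·(1/6)·(-231/1000) = 1681/2500 ; √disc = 41/50
  v_R = (−(18/25) + 41/50) / (2·(1/6)) = 3/10 m/s
check:
stop time T_s = (3/10)/3 = 0.1000 s
robot in T_r: 0.3000·0.1200 = 0.0360 m
robot covers 0.3000·0.1000 − ½·3.0000·0.1000² = 0.0150 m while stopping
human closes 1.8000·0.2200 = 0.3960 m
margins: 0.1000+0.1000+0.0050 = 0.2050 m
sum ≈ 0.0360+0.0150+0.3960+0.2050 ≈ 0.6520 m = S ✓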